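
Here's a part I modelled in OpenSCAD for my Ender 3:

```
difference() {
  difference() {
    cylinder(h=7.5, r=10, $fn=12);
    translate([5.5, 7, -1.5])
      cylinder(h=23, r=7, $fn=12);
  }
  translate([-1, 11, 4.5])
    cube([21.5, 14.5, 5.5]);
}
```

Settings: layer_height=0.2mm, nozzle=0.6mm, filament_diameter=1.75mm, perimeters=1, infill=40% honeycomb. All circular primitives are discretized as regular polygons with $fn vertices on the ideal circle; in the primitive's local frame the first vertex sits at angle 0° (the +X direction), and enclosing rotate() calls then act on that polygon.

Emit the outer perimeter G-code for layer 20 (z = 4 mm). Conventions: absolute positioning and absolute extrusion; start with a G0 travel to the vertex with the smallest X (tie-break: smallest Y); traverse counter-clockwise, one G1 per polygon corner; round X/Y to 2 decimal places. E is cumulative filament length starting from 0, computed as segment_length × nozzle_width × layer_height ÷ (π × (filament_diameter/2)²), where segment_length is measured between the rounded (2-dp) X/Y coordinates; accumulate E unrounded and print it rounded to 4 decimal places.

G0 X-10.00 Y0.00 Z4.00
G1 X-8.66 Y-5.00 E0.2583
G1 X-5.00 Y-8.66 E0.5165
G1 X0.00 Y-10.00 E0.7747
G1 X5.00 Y-8.66 E1.0330
G1 X8.66 Y-5.00 E1.2912
G1 X10.00 Y0.00 E1.5495
G1 X9.59 Y1.53 E1.6285
G1 X9.00 Y0.94 E1.6701
G1 X5.50 Y0.00 E1.8509
G1 X2.00 Y0.94 E2.0317
G1 X-0.56 Y3.50 E2.2124
G1 X-1.50 Y7.00 E2.3932
G1 X-0.75 Y9.80 E2.5378
G1 X-5.00 Y8.66 E2.7573
G1 X-8.66 Y5.00 E3.0155
G1 X-10.00 Y0.00 E3.2738

At z = 4 mm: the r=10 cylinder gives a regular 12-gon of circumradius 10 (constant along its height); the r=7 cylinder at (5.5, 7) contributes a regular 12-gon of circumradius 7; Subtracting the remaining from the first: starting from the r=10 cylinder, the r=7 cylinder at (5.5, 7) partially overlaps it — only the 73.79 mm² overlap (of its 147.00 mm²) is removed, clipping the outline — 1 connected region; the cube at (-1, 11) is absent (z outside [4.5, 10]); Taking the first minus the rest: none of the subtracted shapes is present at this height, so that combined region is unchanged — 1 connected region. The outline is a single polygon with 16 vertices. Extrusion per mm of travel: 0.6 × 0.2 / (π × 0.875²) = 0.049890. Accumulating E over each segment gives final E = 3.2738.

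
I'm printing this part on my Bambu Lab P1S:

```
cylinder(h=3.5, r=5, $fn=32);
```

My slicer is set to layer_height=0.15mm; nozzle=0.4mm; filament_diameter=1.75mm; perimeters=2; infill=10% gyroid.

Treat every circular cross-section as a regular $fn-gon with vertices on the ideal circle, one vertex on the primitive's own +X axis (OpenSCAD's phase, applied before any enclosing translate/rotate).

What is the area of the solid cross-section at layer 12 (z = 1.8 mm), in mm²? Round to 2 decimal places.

At z = 1.8 mm: the r=5 cylinder contributes a regular 32-gon of circumradius 5 (area = (32/2)·5.000²·sin(360°/32) = 78.04 mm²). Overall, the cross-section is a single solid region. Net area = 78.04 mm².

78.04 mm²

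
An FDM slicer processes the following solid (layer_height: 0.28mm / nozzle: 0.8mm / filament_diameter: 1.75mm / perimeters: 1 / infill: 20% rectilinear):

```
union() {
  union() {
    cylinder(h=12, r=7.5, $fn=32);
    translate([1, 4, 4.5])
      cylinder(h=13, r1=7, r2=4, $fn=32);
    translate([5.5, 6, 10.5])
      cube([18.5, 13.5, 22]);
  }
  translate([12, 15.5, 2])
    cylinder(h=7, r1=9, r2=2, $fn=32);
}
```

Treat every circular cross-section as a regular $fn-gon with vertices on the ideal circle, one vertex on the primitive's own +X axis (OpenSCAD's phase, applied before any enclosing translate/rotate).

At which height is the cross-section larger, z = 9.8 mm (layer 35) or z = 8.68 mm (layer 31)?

layer 31 (z = 8.68 mm)

Layer 35 (z = 9.8): the cylinder: section is a regular 32-gon, circumradius r=7.5 (area = (32/2)·7.500²·sin(360°/32) = 175.58 mm²); the cone at (1, 4) (r1=7→r2=4) has section circumradius 5.777 here — a regular 32-gon (area = (32/2)·5.777²·sin(360°/32) = 104.17 mm²); the cube at (5.5, 6) is absent (z outside [10.5, 32.5]); Merging all regions: the regions partially overlap — summed areas 279.75 mm² minus the doubly-counted overlap 81.18 mm² gives 198.57 mm² — area = 198.57 mm²; the cone at (12, 15.5) does not reach this height (z outside [2, 9]); Merging all regions: only that combined region is present, so the union is just that shape — area = 198.57 mm². So its area = 198.57 mm². Layer 31 (z = 8.68): the r=7.5 cylinder contributes a regular 32-gon of circumradius 7.5 (area = (32/2)·7.500²·sin(360°/32) = 175.58 mm²); the cone at (1, 4) contributes a regular 32-gon of circumradius 6.035 (interpolated between r1=7 and r2=4 at t=0.322) (area = (32/2)·6.035²·sin(360°/32) = 113.70 mm²); the cube at (5.5, 6) does not reach this height (z outside [10.5, 32.5]); Merging all regions: the regions partially overlap — summed areas 289.28 mm² minus the doubly-counted overlap 86.21 mm² gives 203.08 mm² — area = 203.08 mm²; the cone at (12, 15.5) (r1=9→r2=2) has section circumradius 2.320 here — a regular 32-gon (area = (32/2)·2.320²·sin(360°/32) = 16.80 mm²); Combining (union): the 2 present regions are separate (no shared area or edge), so areas and boundary lengths simply add and each stays a separate island — area = 219.88 mm². So its area = 219.88 mm². Layer 31 is larger (219.88 vs 198.57 mm²).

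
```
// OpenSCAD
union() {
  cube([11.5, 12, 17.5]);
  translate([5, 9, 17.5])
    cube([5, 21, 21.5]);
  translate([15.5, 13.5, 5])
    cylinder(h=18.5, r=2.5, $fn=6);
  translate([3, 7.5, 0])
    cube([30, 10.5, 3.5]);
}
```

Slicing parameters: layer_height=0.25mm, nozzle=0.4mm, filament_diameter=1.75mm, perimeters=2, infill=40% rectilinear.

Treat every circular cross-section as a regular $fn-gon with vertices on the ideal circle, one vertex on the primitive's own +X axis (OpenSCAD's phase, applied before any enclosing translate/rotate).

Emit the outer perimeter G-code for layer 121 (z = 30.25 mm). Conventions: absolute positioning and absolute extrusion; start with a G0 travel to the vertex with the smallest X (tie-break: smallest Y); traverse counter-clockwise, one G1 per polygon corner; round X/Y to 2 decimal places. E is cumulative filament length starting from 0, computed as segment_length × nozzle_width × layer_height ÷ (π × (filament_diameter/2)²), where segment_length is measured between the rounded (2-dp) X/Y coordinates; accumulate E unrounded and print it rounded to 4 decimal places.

At z = 30.25 mm: the cube is not intersected at this z (z outside [0, 17.5]); the cube at (5, 9) (footprint 5×21) is included at this height; the cylinder at (15.5, 13.5) does not reach this height (z outside [5, 23.5]); the cube at (3, 7.5) is not intersected at this z (z outside [0, 3.5]); Combining (union): only the 5×21 cube at (5, 9) is present, so the union is just that shape — 1 connected region. The outline is a single polygon with 4 vertices. Extrusion per mm of travel: 0.4 × 0.25 / (π × 0.875²) = 0.041575. Accumulating E over each segment gives final E = 2.1619.

G0 X5.00 Y9.00 Z30.25
G1 X10.00 Y9.00 E0.2079
G1 X10.00 Y30.00 E1.0810
G1 X5.00 Y30.00 E1.2888
G1 X5.00 Y9.00 E2.1619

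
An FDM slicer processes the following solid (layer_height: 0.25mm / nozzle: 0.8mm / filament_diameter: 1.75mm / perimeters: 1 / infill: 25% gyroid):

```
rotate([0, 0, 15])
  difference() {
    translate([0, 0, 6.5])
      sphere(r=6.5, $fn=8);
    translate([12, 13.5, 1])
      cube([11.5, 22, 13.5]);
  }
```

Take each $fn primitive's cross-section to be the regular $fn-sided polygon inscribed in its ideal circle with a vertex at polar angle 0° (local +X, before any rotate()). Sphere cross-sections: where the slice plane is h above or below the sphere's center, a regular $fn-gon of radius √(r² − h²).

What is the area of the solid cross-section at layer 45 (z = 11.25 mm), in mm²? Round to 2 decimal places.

At z = 11.25 mm: the r=6.5 sphere slices to a regular 8-gon of circumradius 4.437 (√(r²−h²) with h=4.75 from center) (area = (8/2)·4.437²·sin(360°/8) = 55.68 mm²); the cube at (12, 13.5) is present — its section is the full 11.5×22 rectangle (area 253.00 mm²); Taking the first minus the rest: starting from the r=6.5 sphere (55.68 mm²), the 11.5×22 cube at (12, 13.5) misses the remaining region (no effect) — area = 55.68 mm²; (rotated 15° about Z; rotation is an isometry so areas/perimeters/island counts are preserved). Overall, the cross-section is a single solid region. Net area = 55.68 mm².

55.68 mm²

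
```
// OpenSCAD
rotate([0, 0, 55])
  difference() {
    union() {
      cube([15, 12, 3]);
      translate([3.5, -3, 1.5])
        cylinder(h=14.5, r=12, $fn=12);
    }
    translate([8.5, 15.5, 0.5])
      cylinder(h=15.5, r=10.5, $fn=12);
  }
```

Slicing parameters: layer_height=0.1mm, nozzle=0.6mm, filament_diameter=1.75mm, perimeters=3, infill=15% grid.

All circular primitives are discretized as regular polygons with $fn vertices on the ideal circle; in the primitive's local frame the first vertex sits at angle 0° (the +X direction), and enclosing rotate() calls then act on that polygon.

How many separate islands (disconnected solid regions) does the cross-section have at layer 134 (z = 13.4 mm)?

At z = 13.4 mm: the cube is not intersected at this z (z outside [0, 3]); the cylinder at (3.5, -3): section is a regular 12-gon, circumradius r=12; Combining (union): only the r=12 cylinder at (3.5, -3) is present, so the union is just that shape — 1 connected region; the cylinder at (8.5, 15.5): section is a regular 12-gon, circumradius r=10.5; After the difference (first − rest): starting from the result so far, the r=10.5 cylinder at (8.5, 15.5) partially overlaps it — only the 20.64 mm² overlap (of its 330.75 mm²) is removed, clipping the outline — 1 connected region; (whole slice rotated 55° about Z — lengths, areas and connectivity unchanged). Overall, the cross-section is a single solid region. Island count = 1.

1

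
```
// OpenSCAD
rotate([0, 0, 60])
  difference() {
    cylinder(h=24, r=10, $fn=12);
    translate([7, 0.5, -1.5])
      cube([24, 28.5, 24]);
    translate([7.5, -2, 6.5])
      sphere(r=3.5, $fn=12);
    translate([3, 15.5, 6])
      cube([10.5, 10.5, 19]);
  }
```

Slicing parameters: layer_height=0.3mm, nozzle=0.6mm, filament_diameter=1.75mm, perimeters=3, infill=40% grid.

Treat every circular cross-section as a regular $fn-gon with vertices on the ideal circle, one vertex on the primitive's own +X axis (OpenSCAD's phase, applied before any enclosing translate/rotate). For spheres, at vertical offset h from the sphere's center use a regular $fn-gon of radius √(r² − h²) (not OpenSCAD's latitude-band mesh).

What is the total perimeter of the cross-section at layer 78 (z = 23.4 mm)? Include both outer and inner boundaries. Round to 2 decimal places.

At z = 23.4 mm: the cylinder: section is a regular 12-gon, circumradius r=10 (perimeter = 2·12·10.000·sin(180°/12) = 62.12 mm); the cube at (7, 0.5) is absent (z outside [-1.5, 22.5]); the sphere at (7.5, -2) does not reach this height (|z−center|=16.900 > r=3.5); the cube at (3, 15.5) is present — its section is the full 10.5×10.5 rectangle (perimeter 42.00 mm); Subtracting the remaining from the first: starting from the r=10 cylinder, the 10.5×10.5 cube at (3, 15.5) misses the remaining region (no effect) — boundary = 62.12 mm; (whole slice rotated 60° about Z — lengths, areas and connectivity unchanged). Overall, the cross-section is a single solid region. Total boundary length (outer) = 62.12 mm.

62.12 mm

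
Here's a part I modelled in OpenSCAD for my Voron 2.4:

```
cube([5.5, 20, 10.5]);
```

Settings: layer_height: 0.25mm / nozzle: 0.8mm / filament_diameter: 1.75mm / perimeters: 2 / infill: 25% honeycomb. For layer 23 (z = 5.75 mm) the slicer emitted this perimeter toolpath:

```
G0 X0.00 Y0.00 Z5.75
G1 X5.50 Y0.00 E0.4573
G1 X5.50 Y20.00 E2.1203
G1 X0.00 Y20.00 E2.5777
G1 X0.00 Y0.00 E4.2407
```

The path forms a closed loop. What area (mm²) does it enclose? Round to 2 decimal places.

Apply the shoelace formula to the sequence of (X, Y) vertices; enclosed area = 110.00 mm².

110.00 mm²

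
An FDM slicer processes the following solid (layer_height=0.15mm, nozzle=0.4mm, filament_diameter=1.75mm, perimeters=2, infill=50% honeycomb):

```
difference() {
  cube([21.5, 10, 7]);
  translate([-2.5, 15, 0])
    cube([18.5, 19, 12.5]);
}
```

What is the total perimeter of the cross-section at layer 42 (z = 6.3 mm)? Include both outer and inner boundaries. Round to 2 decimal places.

At z = 6.3 mm: the cube is present — its section is the full 21.5×10 rectangle (perimeter 63.00 mm); the cube at (-2.5, 15) (footprint 18.5×19) is included at this height (perimeter 75.00 mm); Subtracting the remaining from the first: starting from the 21.5×10 cube, the 18.5×19 cube at (-2.5, 15) misses the remaining region (no effect) — boundary = 63.00 mm. Overall, the cross-section is a single solid region. Total boundary length (outer) = 63.00 mm.

63.00 mm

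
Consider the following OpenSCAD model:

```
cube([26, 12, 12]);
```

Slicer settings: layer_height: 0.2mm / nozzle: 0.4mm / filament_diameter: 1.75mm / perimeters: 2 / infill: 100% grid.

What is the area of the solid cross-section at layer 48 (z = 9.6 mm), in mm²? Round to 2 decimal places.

At z = 9.6 mm: the cube (footprint 26×12) is included at this height (area 312.00 mm²). Overall, the cross-section is a single solid region. Net area = 312.00 mm².

312.00 mm²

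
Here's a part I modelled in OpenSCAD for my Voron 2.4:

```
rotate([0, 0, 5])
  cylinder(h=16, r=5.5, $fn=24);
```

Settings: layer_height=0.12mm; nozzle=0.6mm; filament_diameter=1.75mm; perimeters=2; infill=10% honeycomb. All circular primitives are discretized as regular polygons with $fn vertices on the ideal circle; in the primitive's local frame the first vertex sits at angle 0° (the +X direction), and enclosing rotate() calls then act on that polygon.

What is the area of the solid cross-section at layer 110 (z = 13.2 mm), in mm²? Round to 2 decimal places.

At z = 13.2 mm: the cylinder: section is a regular 24-gon, circumradius r=5.5 (area = (24/2)·5.500²·sin(360°/24) = 93.95 mm²); (whole slice rotated 5° about Z — lengths, areas and connectivity unchanged). Overall, the cross-section is a single solid region. Net area = 93.95 mm².

93.95 mm²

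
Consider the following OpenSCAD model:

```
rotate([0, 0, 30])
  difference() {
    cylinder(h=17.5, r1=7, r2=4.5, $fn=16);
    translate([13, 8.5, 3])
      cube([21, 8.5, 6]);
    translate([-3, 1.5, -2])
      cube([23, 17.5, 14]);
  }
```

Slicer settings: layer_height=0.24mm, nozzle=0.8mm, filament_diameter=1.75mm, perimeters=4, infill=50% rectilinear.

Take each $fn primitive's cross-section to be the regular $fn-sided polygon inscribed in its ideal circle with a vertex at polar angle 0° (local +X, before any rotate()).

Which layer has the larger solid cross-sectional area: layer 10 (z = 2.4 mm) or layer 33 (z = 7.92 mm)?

Layer 10 (z = 2.4): the cone: at t=0.137 of its height the radius interpolates to r₁+(r₂−r₁)t = 6.657, giving a regular 16-gon of that circumradius (area = (16/2)·6.657²·sin(360°/16) = 135.68 mm²); the cube at (13, 8.5) does not reach this height (z outside [3, 9]); the 23×17.5 cube at (-3, 1.5) contributes its full rectangle (area 402.50 mm²); After the difference (first − rest): starting from the cone (135.68 mm²), the 23×17.5 cube at (-3, 1.5) partially overlaps it — only the 38.69 mm² overlap (of its 402.50 mm²) is removed, clipping the outline — area = 96.99 mm²; (rotated 30° about Z; rotation is an isometry so areas/perimeters/island counts are preserved). So its area = 96.99 mm². Layer 33 (z = 7.92): the cone (r1=7→r2=4.5) has section circumradius 5.869 here — a regular 16-gon (area = (16/2)·5.869²·sin(360°/16) = 105.44 mm²); the cube at (13, 8.5) (footprint 21×8.5) is included at this height (area 178.50 mm²); the 23×17.5 cube at (-3, 1.5) contributes its full rectangle (area 402.50 mm²); Taking the first minus the rest: starting from the cone (105.44 mm²), the 21×8.5 cube at (13, 8.5) misses the remaining region (no effect); the 23×17.5 cube at (-3, 1.5) partially overlaps it — only the 29.86 mm² overlap (of its 402.50 mm²) is removed, clipping the outline — area = 75.58 mm²; (rotated 30° about Z; rotation is an isometry so areas/perimeters/island counts are preserved). So its area = 75.58 mm². Layer 10 is larger (96.99 vs 75.58 mm²).

layer 10 (z = 2.4 mm)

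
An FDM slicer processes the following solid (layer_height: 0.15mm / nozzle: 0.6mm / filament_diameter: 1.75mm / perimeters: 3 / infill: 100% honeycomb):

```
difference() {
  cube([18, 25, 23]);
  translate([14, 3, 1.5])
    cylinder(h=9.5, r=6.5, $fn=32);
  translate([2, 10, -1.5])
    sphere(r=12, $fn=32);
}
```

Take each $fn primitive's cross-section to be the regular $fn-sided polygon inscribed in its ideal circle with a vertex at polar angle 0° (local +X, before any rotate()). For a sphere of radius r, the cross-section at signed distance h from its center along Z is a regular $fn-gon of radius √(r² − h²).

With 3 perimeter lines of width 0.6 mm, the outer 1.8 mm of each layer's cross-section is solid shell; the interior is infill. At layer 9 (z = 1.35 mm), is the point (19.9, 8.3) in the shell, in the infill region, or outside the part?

At z = 1.35 mm: the 18×25 cube contributes its full rectangle; the cylinder at (14, 3) does not reach this height (z outside [1.5, 11]); the sphere at (2, 10): section is a regular 32-gon, circumradius = √(r²−h²) = √(12²−2.85²) = 11.657; After the difference (first − rest): starting from the 18×25 cube, the r=12 sphere at (2, 10) partially overlaps it — only the 248.71 mm² overlap (of its 424.13 mm²) is removed, clipping the outline — 1 connected region. Overall, the cross-section is a single solid region. The nearest boundary edge runs (18.00, 25.00)→(18.00, 0.00); distance from the point to it = 1.90 mm. The point is not inside any of the regions above, so it lies outside the cross-section (1.90 mm from the nearest boundary).

outside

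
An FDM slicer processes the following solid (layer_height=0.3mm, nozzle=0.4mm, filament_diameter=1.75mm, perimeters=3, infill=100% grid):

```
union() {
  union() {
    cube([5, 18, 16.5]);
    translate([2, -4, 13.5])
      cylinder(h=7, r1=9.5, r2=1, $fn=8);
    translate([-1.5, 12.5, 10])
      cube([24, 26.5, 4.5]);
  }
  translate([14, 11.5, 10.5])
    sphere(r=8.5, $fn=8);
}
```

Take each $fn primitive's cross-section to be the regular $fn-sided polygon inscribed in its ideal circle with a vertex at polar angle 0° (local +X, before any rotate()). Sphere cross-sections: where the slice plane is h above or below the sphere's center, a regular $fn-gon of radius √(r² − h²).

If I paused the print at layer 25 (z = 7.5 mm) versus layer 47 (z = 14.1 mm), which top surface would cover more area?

layer 47 (z = 14.1 mm)

Layer 25 (z = 7.5): the cube (footprint 5×18) is included at this height (area 90.00 mm²); the cone at (2, -4) is absent (z outside [13.5, 20.5]); the cube at (-1.5, 12.5) is absent (z outside [10, 14.5]); Taking the union: only the 5×18 cube is present, so the union is just that shape — area = 90.00 mm²; the r=8.5 sphere at (14, 11.5) contributes a regular 8-gon of circumradius √(8.5²−3²) = 7.953 (area = (8/2)·7.953²·sin(360°/8) = 178.90 mm²); Taking the union: the 2 present regions are separate (no shared area or edge), so areas and boundary lengths simply add and each stays a separate island — area = 268.90 mm². So its area = 268.90 mm². Layer 47 (z = 14.1): the cube is present — its section is the full 5×18 rectangle (area 90.00 mm²); the cone at (2, -4) (r1=9.5→r2=1) has section circumradius 8.771 here — a regular 8-gon (area = (8/2)·8.771²·sin(360°/8) = 217.61 mm²); the cube at (-1.5, 12.5) (footprint 24×26.5) is included at this height (area 636.00 mm²); Taking the union: the regions partially overlap — summed areas 943.61 mm² minus the doubly-counted overlap 48.66 mm² gives 894.95 mm² — area = 894.95 mm²; the r=8.5 sphere at (14, 11.5) contributes a regular 8-gon of circumradius √(8.5²−3.6²) = 7.700 (area = (8/2)·7.700²·sin(360°/8) = 167.70 mm²); Combining (union): the regions partially overlap — summed areas 1062.65 mm² minus the doubly-counted overlap 68.86 mm² gives 993.78 mm² — area = 993.78 mm². So its area = 993.78 mm². Layer 47 is larger (993.78 vs 268.90 mm²).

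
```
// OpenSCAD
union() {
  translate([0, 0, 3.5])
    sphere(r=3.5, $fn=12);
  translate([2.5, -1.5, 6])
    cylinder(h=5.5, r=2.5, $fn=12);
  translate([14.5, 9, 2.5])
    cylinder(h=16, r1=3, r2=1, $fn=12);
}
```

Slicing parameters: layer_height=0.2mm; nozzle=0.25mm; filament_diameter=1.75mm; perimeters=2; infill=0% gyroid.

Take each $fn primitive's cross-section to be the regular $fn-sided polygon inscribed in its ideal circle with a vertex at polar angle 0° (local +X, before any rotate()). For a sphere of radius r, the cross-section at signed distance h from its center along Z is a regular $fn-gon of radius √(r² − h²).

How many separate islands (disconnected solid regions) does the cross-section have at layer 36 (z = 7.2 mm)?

At z = 7.2 mm: the sphere is absent (|z−center|=3.700 > r=3.5); the r=2.5 cylinder at (2.5, -1.5) gives a regular 12-gon of circumradius 2.5 (constant along its height); the cone at (14.5, 9) contributes a regular 12-gon of circumradius 2.413 (interpolated between r1=3 and r2=1 at t=0.294); Merging all regions: the 2 present regions are separate (no shared area or edge), so areas and boundary lengths simply add and each stays a separate island — 2 connected regions. Overall, the cross-section has 2 separate islands. Island count = 2.

2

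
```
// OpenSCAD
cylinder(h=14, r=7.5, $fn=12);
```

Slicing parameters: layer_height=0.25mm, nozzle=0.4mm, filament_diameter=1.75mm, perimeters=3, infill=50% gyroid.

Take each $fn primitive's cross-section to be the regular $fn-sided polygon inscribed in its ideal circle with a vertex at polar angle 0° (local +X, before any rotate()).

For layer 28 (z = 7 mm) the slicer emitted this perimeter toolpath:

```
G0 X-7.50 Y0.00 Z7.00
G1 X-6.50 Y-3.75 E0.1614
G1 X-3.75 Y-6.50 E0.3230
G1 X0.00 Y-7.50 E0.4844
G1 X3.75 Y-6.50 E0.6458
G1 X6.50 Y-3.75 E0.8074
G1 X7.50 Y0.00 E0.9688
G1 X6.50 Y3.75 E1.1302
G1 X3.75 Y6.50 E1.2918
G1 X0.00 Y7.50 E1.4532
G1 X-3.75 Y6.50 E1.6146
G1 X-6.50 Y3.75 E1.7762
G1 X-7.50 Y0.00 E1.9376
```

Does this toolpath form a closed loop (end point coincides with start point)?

Start point (G0): (-7.50, 0.00). End point (last G1): the path returns to the start — closed.

yes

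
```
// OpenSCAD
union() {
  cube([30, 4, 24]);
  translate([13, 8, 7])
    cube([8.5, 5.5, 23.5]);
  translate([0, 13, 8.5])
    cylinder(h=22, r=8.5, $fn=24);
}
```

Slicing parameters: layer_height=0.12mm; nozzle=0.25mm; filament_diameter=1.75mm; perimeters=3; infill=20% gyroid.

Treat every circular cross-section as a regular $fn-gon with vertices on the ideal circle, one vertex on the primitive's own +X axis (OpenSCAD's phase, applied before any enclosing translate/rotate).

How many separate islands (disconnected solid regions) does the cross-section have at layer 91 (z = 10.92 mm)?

At z = 10.92 mm: the cube is present — its section is the full 30×4 rectangle; the 8.5×5.5 cube at (13, 8) contributes its full rectangle; the cylinder at (0, 13): section is a regular 24-gon, circumradius r=8.5; Combining (union): the 3 present regions are separate (no shared area or edge), so areas and boundary lengths simply add and each stays a separate island — 3 connected regions. Overall, the cross-section has 3 separate islands. Island count = 3.

3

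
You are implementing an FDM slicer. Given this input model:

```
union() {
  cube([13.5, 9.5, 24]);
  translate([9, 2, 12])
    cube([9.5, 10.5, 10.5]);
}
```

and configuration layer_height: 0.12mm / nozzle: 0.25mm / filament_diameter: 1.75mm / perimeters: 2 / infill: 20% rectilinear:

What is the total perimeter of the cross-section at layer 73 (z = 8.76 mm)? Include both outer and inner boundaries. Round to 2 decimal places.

At z = 8.76 mm: the cube is present — its section is the full 13.5×9.5 rectangle (perimeter 46.00 mm); the cube at (9, 2) is absent (z outside [12, 22.5]); Merging all regions: only the 13.5×9.5 cube is present, so the union is just that shape — boundary = 46.00 mm. Overall, the cross-section is a single solid region. Total boundary length (outer) = 46.00 mm.

46.00 mm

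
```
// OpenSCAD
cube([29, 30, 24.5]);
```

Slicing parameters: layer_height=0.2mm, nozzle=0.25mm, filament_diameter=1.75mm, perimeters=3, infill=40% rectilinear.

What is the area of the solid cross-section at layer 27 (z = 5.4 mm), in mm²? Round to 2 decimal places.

870.00 mm²

At z = 5.4 mm: the cube (footprint 29×30) is included at this height (area 870.00 mm²). Overall, the cross-section is a single solid region. Net area = 870.00 mm².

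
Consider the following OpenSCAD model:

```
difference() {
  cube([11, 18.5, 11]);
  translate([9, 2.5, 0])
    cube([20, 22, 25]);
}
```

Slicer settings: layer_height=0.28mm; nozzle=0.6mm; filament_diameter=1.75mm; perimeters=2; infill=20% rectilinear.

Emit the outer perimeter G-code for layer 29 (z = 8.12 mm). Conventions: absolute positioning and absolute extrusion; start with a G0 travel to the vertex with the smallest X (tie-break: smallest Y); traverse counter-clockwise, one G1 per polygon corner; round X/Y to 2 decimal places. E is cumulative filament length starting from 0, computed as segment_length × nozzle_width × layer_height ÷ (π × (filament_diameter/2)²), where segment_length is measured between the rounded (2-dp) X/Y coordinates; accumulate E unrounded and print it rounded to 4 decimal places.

G0 X0.00 Y0.00 Z8.12
G1 X11.00 Y0.00 E0.7683
G1 X11.00 Y2.50 E0.9429
G1 X9.00 Y2.50 E1.0826
G1 X9.00 Y18.50 E2.2002
G1 X0.00 Y18.50 E2.8288
G1 X0.00 Y0.00 E4.1209

At z = 8.12 mm: the cube (footprint 11×18.5) is included at this height; the cube at (9, 2.5) (footprint 20×22) is included at this height; Taking the first minus the rest: starting from the 11×18.5 cube, the 20×22 cube at (9, 2.5) partially overlaps it — only the 32.00 mm² overlap (of its 440.00 mm²) is removed, clipping the outline — 1 connected region. The outline is a single polygon with 6 vertices. Extrusion per mm of travel: 0.6 × 0.28 / (π × 0.875²) = 0.069846. Accumulating E over each segment gives final E = 4.1209.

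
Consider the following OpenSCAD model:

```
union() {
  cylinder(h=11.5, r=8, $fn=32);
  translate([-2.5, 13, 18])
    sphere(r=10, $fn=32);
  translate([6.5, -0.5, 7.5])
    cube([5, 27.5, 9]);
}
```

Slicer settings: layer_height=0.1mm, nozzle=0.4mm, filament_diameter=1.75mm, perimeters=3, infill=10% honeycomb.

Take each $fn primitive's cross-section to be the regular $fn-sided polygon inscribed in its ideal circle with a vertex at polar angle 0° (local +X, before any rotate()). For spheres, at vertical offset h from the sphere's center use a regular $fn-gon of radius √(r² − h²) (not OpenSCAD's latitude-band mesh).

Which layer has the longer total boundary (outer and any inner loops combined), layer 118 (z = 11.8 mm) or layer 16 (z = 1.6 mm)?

Layer 118 (z = 11.8): the cylinder is not intersected at this z (z outside [0, 11.5]); the r=10 sphere at (-2.5, 13) slices to a regular 32-gon of circumradius 7.846 (√(r²−h²) with h=6.2 from center) (perimeter = 2·32·7.846·sin(180°/32) = 49.22 mm); the cube at (6.5, -0.5) is present — its section is the full 5×27.5 rectangle (perimeter 65.00 mm); Combining (union): the 2 present regions are separate (no shared area or edge), so areas and boundary lengths simply add and each stays a separate island — boundary = 114.22 mm. So its perimeter = 114.22 mm. Layer 16 (z = 1.6): the r=8 cylinder contributes a regular 32-gon of circumradius 8 (perimeter = 2·32·8.000·sin(180°/32) = 50.18 mm); the sphere at (-2.5, 13) is not intersected at this z (|z−center|=16.400 > r=10); the cube at (6.5, -0.5) is absent (z outside [7.5, 16.5]); Combining (union): only the r=8 cylinder is present, so the union is just that shape — boundary = 50.18 mm. So its perimeter = 50.18 mm. Layer 118 is larger (114.22 vs 50.18 mm).

layer 118 (z = 11.8 mm)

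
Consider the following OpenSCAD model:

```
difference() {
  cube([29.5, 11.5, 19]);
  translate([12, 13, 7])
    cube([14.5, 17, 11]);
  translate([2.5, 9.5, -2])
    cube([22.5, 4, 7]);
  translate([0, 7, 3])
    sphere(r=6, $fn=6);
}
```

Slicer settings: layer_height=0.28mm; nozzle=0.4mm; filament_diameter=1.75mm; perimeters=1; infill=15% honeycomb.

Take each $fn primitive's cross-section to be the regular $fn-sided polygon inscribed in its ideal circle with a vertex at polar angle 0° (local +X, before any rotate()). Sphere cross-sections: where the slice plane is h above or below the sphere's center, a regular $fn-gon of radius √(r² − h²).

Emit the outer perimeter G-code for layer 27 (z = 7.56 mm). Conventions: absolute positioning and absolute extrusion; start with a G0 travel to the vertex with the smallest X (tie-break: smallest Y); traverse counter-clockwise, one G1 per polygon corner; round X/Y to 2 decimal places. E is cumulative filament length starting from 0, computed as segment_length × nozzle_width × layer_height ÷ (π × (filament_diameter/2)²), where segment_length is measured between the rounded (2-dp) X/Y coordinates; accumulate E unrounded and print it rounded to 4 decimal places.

G0 X0.00 Y0.00 Z7.56
G1 X29.50 Y0.00 E1.3736
G1 X29.50 Y11.50 E1.9091
G1 X0.00 Y11.50 E3.2828
G1 X0.00 Y10.38 E3.3349
G1 X1.95 Y10.38 E3.4257
G1 X3.90 Y7.00 E3.6074
G1 X1.95 Y3.62 E3.7891
G1 X0.00 Y3.62 E3.8799
G1 X0.00 Y0.00 E4.0485

At z = 7.56 mm: the 29.5×11.5 cube contributes its full rectangle; the cube at (12, 13) is present — its section is the full 14.5×17 rectangle; the cube at (2.5, 9.5) does not reach this height (z outside [-2, 5]); the sphere at (0, 7): section is a regular 6-gon, circumradius = √(r²−h²) = √(6²−4.56²) = 3.900; Subtracting the remaining from the first: starting from the 29.5×11.5 cube, the 14.5×17 cube at (12, 13) misses the remaining region (no effect); the r=6 sphere at (0, 7) partially overlaps it — only the 19.75 mm² overlap (of its 39.51 mm²) is removed, clipping the outline — 1 connected region. The outline is a single polygon with 9 vertices. Extrusion per mm of travel: 0.4 × 0.28 / (π × 0.875²) = 0.046564. Accumulating E over each segment gives final E = 4.0485.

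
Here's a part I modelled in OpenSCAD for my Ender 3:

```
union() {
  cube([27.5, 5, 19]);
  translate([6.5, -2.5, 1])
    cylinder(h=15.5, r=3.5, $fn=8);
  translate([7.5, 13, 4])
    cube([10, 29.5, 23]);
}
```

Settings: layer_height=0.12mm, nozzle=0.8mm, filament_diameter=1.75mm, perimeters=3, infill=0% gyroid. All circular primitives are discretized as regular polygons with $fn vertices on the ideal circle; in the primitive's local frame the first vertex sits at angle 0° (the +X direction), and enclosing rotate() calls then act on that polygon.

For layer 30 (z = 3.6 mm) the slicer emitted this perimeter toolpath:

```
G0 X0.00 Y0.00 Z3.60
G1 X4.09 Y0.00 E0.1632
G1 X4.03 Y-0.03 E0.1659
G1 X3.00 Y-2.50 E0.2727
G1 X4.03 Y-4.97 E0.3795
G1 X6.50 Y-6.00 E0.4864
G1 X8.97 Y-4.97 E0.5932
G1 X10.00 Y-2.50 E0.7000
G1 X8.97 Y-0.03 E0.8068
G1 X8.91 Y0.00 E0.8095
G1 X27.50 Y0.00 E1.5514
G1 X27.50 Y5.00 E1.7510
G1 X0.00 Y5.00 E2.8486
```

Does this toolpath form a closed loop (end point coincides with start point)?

no

Start point (G0): (0.00, 0.00). End point (last G1): the path does not return to the start — open.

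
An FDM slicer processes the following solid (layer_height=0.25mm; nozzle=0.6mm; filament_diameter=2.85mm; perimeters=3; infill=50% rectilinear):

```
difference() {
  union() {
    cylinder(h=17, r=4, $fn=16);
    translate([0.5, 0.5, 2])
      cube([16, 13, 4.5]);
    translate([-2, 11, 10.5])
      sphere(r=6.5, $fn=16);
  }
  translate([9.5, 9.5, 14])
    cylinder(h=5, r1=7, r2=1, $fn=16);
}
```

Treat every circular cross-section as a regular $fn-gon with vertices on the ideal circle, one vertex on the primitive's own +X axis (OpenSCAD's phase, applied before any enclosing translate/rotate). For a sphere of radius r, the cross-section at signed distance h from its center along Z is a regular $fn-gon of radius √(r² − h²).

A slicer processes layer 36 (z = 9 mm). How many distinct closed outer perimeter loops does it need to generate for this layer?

2

At z = 9 mm: the r=4 cylinder contributes a regular 16-gon of circumradius 4; the cube at (0.5, 0.5) is absent (z outside [2, 6.5]); the r=6.5 sphere at (-2, 11) contributes a regular 16-gon of circumradius √(6.5²−1.5²) = 6.325; Taking the union: the 2 present regions are separate (no shared area or edge), so areas and boundary lengths simply add and each stays a separate island — 2 connected regions; the cone at (9.5, 9.5) does not reach this height (z outside [14, 19]); Taking the first minus the rest: none of the subtracted shapes is present at this height, so that combined region is unchanged — 2 connected regions. The result has 2 disconnected regions.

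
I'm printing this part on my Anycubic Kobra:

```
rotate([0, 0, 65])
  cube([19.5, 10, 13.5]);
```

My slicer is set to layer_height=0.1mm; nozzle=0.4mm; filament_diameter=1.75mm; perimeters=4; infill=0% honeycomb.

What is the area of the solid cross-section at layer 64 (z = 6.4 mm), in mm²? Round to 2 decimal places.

195.00 mm²

At z = 6.4 mm: the cube is present — its section is the full 19.5×10 rectangle (area 195.00 mm²); (rotated 65° about Z; rotation is an isometry so areas/perimeters/island counts are preserved). Overall, the cross-section is a single solid region. Net area = 195.00 mm².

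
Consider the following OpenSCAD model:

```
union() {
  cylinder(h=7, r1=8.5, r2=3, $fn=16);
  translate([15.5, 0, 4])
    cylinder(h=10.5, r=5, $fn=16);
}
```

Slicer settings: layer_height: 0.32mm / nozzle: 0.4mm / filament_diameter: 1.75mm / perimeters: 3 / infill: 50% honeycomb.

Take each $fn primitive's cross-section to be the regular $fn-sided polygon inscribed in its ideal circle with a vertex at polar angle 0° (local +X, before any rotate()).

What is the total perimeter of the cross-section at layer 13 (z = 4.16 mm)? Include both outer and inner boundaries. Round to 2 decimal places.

63.87 mm

At z = 4.16 mm: the cone contributes a regular 16-gon of circumradius 5.231 (interpolated between r1=8.5 and r2=3 at t=0.594) (perimeter = 2·16·5.231·sin(180°/16) = 32.66 mm); the r=5 cylinder at (15.5, 0) gives a regular 16-gon of circumradius 5 (constant along its height) (perimeter = 2·16·5.000·sin(180°/16) = 31.21 mm); Merging all regions: the 2 present regions are separate (no shared area or edge), so areas and boundary lengths simply add and each stays a separate island — boundary = 63.87 mm. Overall, the cross-section has 2 separate islands. Total boundary length (outer) = 63.87 mm.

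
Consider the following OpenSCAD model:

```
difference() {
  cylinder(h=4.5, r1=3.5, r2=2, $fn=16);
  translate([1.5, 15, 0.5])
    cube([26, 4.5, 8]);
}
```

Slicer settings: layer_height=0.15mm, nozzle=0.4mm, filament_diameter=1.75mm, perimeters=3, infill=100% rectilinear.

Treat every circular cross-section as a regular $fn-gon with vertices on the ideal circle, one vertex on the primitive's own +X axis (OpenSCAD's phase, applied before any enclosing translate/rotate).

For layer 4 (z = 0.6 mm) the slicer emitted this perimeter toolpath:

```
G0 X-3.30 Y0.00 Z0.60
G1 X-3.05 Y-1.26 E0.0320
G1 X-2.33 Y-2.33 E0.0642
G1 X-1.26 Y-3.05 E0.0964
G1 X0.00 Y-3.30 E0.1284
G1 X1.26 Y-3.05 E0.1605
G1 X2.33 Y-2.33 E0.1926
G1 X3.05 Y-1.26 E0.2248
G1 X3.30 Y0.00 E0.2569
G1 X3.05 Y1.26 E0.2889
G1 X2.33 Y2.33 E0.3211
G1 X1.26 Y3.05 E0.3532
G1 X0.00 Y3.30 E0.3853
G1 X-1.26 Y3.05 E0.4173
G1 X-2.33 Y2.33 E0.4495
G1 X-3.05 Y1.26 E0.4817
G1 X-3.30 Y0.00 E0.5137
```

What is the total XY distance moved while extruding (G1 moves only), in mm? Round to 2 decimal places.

Sum the Euclidean lengths of each G1 segment: total = 20.59 mm.

20.59 mm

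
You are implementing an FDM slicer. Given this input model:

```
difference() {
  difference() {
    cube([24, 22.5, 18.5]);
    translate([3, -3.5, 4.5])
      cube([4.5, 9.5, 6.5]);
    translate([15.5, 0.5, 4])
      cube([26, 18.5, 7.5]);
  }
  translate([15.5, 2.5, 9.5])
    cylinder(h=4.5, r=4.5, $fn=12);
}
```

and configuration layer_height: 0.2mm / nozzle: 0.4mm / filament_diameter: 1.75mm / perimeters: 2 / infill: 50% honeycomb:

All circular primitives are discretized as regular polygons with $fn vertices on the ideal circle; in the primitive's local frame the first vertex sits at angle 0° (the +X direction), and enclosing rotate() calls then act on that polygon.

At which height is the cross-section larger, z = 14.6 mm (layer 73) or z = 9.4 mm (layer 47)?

layer 73 (z = 14.6 mm)

Layer 73 (z = 14.6): the 24×22.5 cube contributes its full rectangle (area 540.00 mm²); the cube at (3, -3.5) is not intersected at this z (z outside [4.5, 11]); the cube at (15.5, 0.5) is not intersected at this z (z outside [4, 11.5]); After the difference (first − rest): none of the subtracted shapes is present at this height, so the 24×22.5 cube is unchanged — area = 540.00 mm²; the cylinder at (15.5, 2.5) is not intersected at this z (z outside [9.5, 14]); Subtracting the remaining from the first: none of the subtracted shapes is present at this height, so the result so far is unchanged — area = 540.00 mm². So its area = 540.00 mm². Layer 47 (z = 9.4): the cube is present — its section is the full 24×22.5 rectangle (area 540.00 mm²); the 4.5×9.5 cube at (3, -3.5) contributes its full rectangle (area 42.75 mm²); the 26×18.5 cube at (15.5, 0.5) contributes its full rectangle (area 481.00 mm²); Subtracting the remaining from the first: starting from the 24×22.5 cube (540.00 mm²), the 4.5×9.5 cube at (3, -3.5) partially overlaps it — only the 27.00 mm² overlap (of its 42.75 mm²) is removed, clipping the outline; the 26×18.5 cube at (15.5, 0.5) partially overlaps it — only the 157.25 mm² overlap (of its 481.00 mm²) is removed, clipping the outline — area = 355.75 mm²; the cylinder at (15.5, 2.5) is absent (z outside [9.5, 14]); After the difference (first − rest): none of the subtracted shapes is present at this height, so the result so far is unchanged — area = 355.75 mm². So its area = 355.75 mm². Layer 73 is larger (540.00 vs 355.75 mm²).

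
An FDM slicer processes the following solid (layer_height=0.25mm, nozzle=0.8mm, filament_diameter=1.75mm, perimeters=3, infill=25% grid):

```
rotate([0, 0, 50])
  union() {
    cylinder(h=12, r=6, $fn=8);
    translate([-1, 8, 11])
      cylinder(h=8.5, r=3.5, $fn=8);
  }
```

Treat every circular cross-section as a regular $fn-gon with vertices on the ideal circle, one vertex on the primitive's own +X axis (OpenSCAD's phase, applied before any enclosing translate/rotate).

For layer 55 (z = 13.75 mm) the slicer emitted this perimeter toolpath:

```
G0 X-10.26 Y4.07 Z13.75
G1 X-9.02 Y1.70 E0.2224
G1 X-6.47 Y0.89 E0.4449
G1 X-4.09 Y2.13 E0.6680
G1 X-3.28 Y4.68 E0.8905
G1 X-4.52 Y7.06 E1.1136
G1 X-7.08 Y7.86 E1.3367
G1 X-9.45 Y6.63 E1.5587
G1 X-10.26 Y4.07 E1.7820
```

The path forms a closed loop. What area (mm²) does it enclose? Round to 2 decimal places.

34.65 mm²

Apply the shoelace formula to the sequence of (X, Y) vertices; enclosed area = 34.65 mm².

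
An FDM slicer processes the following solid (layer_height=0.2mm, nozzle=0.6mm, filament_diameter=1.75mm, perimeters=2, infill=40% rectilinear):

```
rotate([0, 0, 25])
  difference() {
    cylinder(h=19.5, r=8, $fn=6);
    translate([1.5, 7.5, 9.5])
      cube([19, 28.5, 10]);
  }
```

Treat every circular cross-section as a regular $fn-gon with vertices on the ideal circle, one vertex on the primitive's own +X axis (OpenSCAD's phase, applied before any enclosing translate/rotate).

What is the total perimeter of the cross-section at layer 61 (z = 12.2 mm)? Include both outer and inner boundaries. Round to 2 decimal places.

At z = 12.2 mm: the cylinder: section is a regular 6-gon, circumradius r=8 (perimeter = 2·6·8.000·sin(180°/6) = 48.00 mm); the cube at (1.5, 7.5) (footprint 19×28.5) is included at this height (perimeter 95.00 mm); After the difference (first − rest): starting from the r=8 cylinder, the 19×28.5 cube at (1.5, 7.5) misses the remaining region (no effect) — boundary = 48.00 mm; (whole slice rotated 25° about Z — lengths, areas and connectivity unchanged). Overall, the cross-section is a single solid region. Total boundary length (outer) = 48.00 mm.

48.00 mm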